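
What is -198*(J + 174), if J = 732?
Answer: -179388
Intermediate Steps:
-198*(J + 174) = -198*(732 + 174) = -198*906 = -179388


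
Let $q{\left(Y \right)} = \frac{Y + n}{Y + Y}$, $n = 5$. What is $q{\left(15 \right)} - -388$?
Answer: $\frac{1166}{3} \approx 388.67$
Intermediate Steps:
$q{\left(Y \right)} = \frac{5 + Y}{2 Y}$ ($q{\left(Y \right)} = \frac{Y + 5}{Y + Y} = \frac{5 + Y}{2 Y}$)
$q{\left(15 \right)} - -388 = \frac{5 + 15}{2 \cdot 15} - -388 = \frac{1}{2} \cdot \frac{1}{15} \cdot 20 + 388 = \frac{2}{3} + 388 = \frac{1166}{3}$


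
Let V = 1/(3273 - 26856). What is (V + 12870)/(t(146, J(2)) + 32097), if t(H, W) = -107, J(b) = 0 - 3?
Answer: 303513209/754420170 ≈ 0.40231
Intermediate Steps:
J(b) = -3
V = -1/23583 (V = 1/(-23583) = -1/23583 ≈ -4.2403e-5)
(V + 12870)/(t(146, J(2)) + 32097) = (-1/23583 + 12870)/(-107 + 32097) = (303513209/23583)/31990 = (303513209/23583)*(1/31990) = 303513209/754420170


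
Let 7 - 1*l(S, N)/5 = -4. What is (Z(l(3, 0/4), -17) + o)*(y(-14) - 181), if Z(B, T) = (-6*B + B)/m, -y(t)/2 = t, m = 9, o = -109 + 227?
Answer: -13379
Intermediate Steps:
o = 118
l(S, N) = 55 (l(S, N) = 35 - 5*(-4) = 35 + 20 = 55)
y(t) = -2*t
Z(B, T) = -5*B/9 (Z(B, T) = (-6*B + B)/9 = -5*B*(⅑) = -5*B/9)
(Z(l(3, 0/4), -17) + o)*(y(-14) - 181) = (-5/9*55 + 118)*(-2*(-14) - 181) = (-275/9 + 118)*(28 - 181) = (787/9)*(-153) = -13379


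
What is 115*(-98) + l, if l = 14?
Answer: -11256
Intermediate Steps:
115*(-98) + l = 115*(-98) + 14 = -11270 + 14 = -11256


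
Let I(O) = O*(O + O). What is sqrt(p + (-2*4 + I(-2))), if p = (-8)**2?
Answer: 8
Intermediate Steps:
I(O) = 2*O**2 (I(O) = O*(2*O) = 2*O**2)
p = 64
sqrt(p + (-2*4 + I(-2))) = sqrt(64 + (-2*4 + 2*(-2)**2)) = sqrt(64 + (-8 + 2*4)) = sqrt(64 + (-8 + 8)) = sqrt(64 + 0) = sqrt(64) = 8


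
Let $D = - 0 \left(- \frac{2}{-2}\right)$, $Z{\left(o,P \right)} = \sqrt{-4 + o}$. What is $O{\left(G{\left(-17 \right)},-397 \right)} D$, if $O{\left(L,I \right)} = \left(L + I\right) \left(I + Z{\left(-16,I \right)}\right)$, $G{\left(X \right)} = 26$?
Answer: $0$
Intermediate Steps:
$O{\left(L,I \right)} = \left(I + L\right) \left(I + 2 i \sqrt{5}\right)$ ($O{\left(L,I \right)} = \left(L + I\right) \left(I + \sqrt{-4 - 16}\right) = \left(I + L\right) \left(I + \sqrt{-20}\right) = \left(I + L\right) \left(I + 2 i \sqrt{5}\right)$)
$D = 0$ ($D = - 0 \left(\left(-2\right) \left(- \frac{1}{2}\right)\right) = - 0 \cdot 1 = \left(-1\right) 0 = 0$)
$O{\left(G{\left(-17 \right)},-397 \right)} D = \left(\left(-397\right)^{2} - 10322 + 2 i \left(-397\right) \sqrt{5} + 2 i 26 \sqrt{5}\right) 0 = \left(157609 - 10322 - 794 i \sqrt{5} + 52 i \sqrt{5}\right) 0 = \left(147287 - 742 i \sqrt{5}\right) 0 = 0$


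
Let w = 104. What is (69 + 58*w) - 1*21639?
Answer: -15538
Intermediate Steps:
(69 + 58*w) - 1*21639 = (69 + 58*104) - 1*21639 = (69 + 6032) - 21639 = 6101 - 21639 = -15538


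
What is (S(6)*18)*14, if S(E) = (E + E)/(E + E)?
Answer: 252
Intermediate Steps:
S(E) = 1 (S(E) = (2*E)/((2*E)) = (2*E)*(1/(2*E)) = 1)
(S(6)*18)*14 = (1*18)*14 = 18*14 = 252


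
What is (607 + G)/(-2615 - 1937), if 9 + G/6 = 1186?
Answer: -7669/4552 ≈ -1.6848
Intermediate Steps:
G = 7062 (G = -54 + 6*1186 = -54 + 7116 = 7062)
(607 + G)/(-2615 - 1937) = (607 + 7062)/(-2615 - 1937) = 7669/(-4552) = 7669*(-1/4552) = -7669/4552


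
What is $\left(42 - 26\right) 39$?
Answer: $624$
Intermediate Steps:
$\left(42 - 26\right) 39 = 16 \cdot 39 = 624$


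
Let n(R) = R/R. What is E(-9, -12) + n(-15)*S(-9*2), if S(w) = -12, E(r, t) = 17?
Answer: 5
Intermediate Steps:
n(R) = 1
E(-9, -12) + n(-15)*S(-9*2) = 17 + 1*(-12) = 17 - 12 = 5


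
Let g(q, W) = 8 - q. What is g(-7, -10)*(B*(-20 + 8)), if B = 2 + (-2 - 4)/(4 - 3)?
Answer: 720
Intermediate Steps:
B = -4 (B = 2 - 6/1 = 2 - 6*1 = 2 - 6 = -4)
g(-7, -10)*(B*(-20 + 8)) = (8 - 1*(-7))*(-4*(-20 + 8)) = (8 + 7)*(-4*(-12)) = 15*48 = 720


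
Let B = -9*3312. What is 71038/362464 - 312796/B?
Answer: 3609212189/337635216 ≈ 10.690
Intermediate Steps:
B = -29808
71038/362464 - 312796/B = 71038/362464 - 312796/(-29808) = 71038*(1/362464) - 312796*(-1/29808) = 35519/181232 + 78199/7452 = 3609212189/337635216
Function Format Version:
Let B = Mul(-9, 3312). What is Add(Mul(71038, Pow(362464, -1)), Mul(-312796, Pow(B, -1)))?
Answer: Rational(3609212189, 337635216) ≈ 10.690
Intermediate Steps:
B = -29808
Add(Mul(71038, Pow(362464, -1)), Mul(-312796, Pow(B, -1))) = Add(Mul(71038, Pow(362464, -1)), Mul(-312796, Pow(-29808, -1))) = Add(Mul(71038, Rational(1, 362464)), Mul(-312796, Rational(-1, 29808))) = Add(Rational(35519, 181232), Rational(78199, 7452)) = Rational(3609212189, 337635216)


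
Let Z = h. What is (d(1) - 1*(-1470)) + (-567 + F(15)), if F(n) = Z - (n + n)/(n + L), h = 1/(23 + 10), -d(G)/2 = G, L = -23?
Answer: 119431/132 ≈ 904.78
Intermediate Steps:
d(G) = -2*G
h = 1/33 ≈ 0.030303
Z = 1/33 ≈ 0.030303
F(n) = 1/33 - 2*n/(-23 + n) (F(n) = 1/33 - (n + n)/(n - 23) = 1/33 - 2*n/(-23 + n))
(d(1) - 1*(-1470)) + (-567 + F(15)) = (-2*1 - 1*(-1470)) + (-567 + (-23 - 65*15)/(33*(-23 + 15))) = (-2 + 1470) + (-567 + (1/33)*(-23 - 975)/(-8)) = 1468 + (-567 + (1/33)*(-⅛)*(-998)) = 1468 + (-567 + 499/132) = 1468 - 74345/132 = 119431/132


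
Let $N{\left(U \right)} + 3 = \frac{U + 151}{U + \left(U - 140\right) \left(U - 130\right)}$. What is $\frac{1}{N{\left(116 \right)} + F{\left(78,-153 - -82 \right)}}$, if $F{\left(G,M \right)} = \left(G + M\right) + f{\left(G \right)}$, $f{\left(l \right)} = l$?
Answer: $\frac{452}{37331} \approx 0.012108$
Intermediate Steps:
$F{\left(G,M \right)} = M + 2 G$ ($F{\left(G,M \right)} = \left(G + M\right) + G = M + 2 G$)
$N{\left(U \right)} = -3 + \frac{151 + U}{U + \left(-140 + U\right) \left(-130 + U\right)}$ ($N{\left(U \right)} = -3 + \frac{U + 151}{U + \left(U - 140\right) \left(U - 130\right)} = -3 + \frac{151 + U}{U + \left(-140 + U\right) \left(-130 + U\right)}$)
$\frac{1}{N{\left(116 \right)} + F{\left(78,-153 - -82 \right)}} = \frac{1}{\frac{-54449 - 3 \cdot 116^{2} + 808 \cdot 116}{18200 + 116^{2} - 31204} + \left(\left(-153 - -82\right) + 2 \cdot 78\right)} = \frac{1}{\frac{-54449 - 40368 + 93728}{18200 + 13456 - 31204} + \left(\left(-153 + 82\right) + 156\right)} = \frac{1}{\frac{-54449 - 40368 + 93728}{452} + \left(-71 + 156\right)} = \frac{1}{\frac{1}{452} \left(-1089\right) + 85} = \frac{1}{- \frac{1089}{452} + 85} = \frac{1}{\frac{37331}{452}} = \frac{452}{37331}$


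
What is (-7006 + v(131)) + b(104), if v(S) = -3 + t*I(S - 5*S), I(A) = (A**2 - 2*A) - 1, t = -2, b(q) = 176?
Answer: -558079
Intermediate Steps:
I(A) = -1 + A**2 - 2*A
v(S) = -1 - 32*S**2 - 16*S (v(S) = -3 - 2*(-1 + (S - 5*S)**2 - 2*(S - 5*S)) = -3 - 2*(-1 + (-4*S)**2 - (-8)*S) = -3 - 2*(-1 + 16*S**2 + 8*S) = -3 - 2*(-1 + 8*S + 16*S**2) = -3 + (2 - 32*S**2 - 16*S) = -1 - 32*S**2 - 16*S)
(-7006 + v(131)) + b(104) = (-7006 + (-1 - 32*131**2 - 16*131)) + 176 = (-7006 + (-1 - 32*17161 - 2096)) + 176 = (-7006 + (-1 - 549152 - 2096)) + 176 = (-7006 - 551249) + 176 = -558255 + 176 = -558079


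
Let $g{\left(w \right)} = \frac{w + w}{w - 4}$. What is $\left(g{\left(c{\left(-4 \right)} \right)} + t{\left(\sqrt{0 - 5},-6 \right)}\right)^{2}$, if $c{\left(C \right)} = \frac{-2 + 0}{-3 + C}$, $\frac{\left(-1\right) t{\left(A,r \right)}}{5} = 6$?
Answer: $\frac{153664}{169} \approx 909.25$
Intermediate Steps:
$t{\left(A,r \right)} = -30$ ($t{\left(A,r \right)} = \left(-5\right) 6 = -30$)
$c{\left(C \right)} = - \frac{2}{-3 + C}$
$g{\left(w \right)} = \frac{2 w}{-4 + w}$
$\left(g{\left(c{\left(-4 \right)} \right)} + t{\left(\sqrt{0 - 5},-6 \right)}\right)^{2} = \left(\frac{2 \left(- \frac{2}{-3 - 4}\right)}{-4 - \frac{2}{-3 - 4}} - 30\right)^{2} = \left(\frac{2 \left(- \frac{2}{-7}\right)}{-4 - \frac{2}{-7}} - 30\right)^{2} = \left(\frac{2 \left(\left(-2\right) \left(- \frac{1}{7}\right)\right)}{-4 - - \frac{2}{7}} - 30\right)^{2} = \left(2 \cdot \frac{2}{7} \frac{1}{-4 + \frac{2}{7}} - 30\right)^{2} = \left(2 \cdot \frac{2}{7} \frac{1}{- \frac{26}{7}} - 30\right)^{2} = \left(2 \cdot \frac{2}{7} \left(- \frac{7}{26}\right) - 30\right)^{2} = \left(- \frac{2}{13} - 30\right)^{2} = \left(- \frac{392}{13}\right)^{2} = \frac{153664}{169}$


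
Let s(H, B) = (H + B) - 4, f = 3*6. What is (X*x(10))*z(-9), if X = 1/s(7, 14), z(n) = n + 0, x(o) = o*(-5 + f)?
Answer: -1170/17 ≈ -68.823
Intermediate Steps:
f = 18
x(o) = 13*o (x(o) = o*(-5 + 18) = o*13 = 13*o)
s(H, B) = -4 + B + H (s(H, B) = (B + H) - 4 = -4 + B + H)
z(n) = n
X = 1/17 (X = 1/(-4 + 14 + 7) = 1/17 ≈ 0.058824)
(X*x(10))*z(-9) = ((13*10)/17)*(-9) = ((1/17)*130)*(-9) = (130/17)*(-9) = -1170/17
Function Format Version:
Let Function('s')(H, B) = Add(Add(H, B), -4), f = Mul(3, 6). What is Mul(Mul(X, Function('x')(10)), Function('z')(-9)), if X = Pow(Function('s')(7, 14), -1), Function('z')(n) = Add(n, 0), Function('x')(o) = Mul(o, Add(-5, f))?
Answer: Rational(-1170, 17) ≈ -68.823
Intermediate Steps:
f = 18
Function('x')(o) = Mul(13, o) (Function('x')(o) = Mul(o, Add(-5, 18)) = Mul(o, 13) = Mul(13, o))
Function('s')(H, B) = Add(-4, B, H) (Function('s')(H, B) = Add(Add(B, H), -4) = Add(-4, B, H))
Function('z')(n) = n
X = Rational(1, 17) (X = Pow(Add(-4, 14, 7), -1) = Pow(17, -1) = Rational(1, 17) ≈ 0.058824)
Mul(Mul(X, Function('x')(10)), Function('z')(-9)) = Mul(Mul(Rational(1, 17), Mul(13, 10)), -9) = Mul(Mul(Rational(1, 17), 130), -9) = Mul(Rational(130, 17), -9) = Rational(-1170, 17)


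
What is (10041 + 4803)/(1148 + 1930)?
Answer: 2474/513 ≈ 4.8226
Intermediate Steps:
(10041 + 4803)/(1148 + 1930) = 14844/3078 = 14844*(1/3078) = 2474/513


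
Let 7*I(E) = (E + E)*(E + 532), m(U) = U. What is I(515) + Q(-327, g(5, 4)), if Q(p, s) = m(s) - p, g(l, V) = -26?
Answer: 1080517/7 ≈ 1.5436e+5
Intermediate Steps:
Q(p, s) = s - p
I(E) = 2*E*(532 + E)/7 (I(E) = ((E + E)*(E + 532))/7 = ((2*E)*(532 + E))/7 = (2*E*(532 + E))/7 = 2*E*(532 + E)/7)
I(515) + Q(-327, g(5, 4)) = (2/7)*515*(532 + 515) + (-26 - 1*(-327)) = (2/7)*515*1047 + (-26 + 327) = 1078410/7 + 301 = 1080517/7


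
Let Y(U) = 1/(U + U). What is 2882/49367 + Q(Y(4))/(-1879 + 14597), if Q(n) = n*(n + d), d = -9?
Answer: 2342304607/40182368384 ≈ 0.058292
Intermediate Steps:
Y(U) = 1/(2*U)
Q(n) = n*(-9 + n) (Q(n) = n*(n - 9) = n*(-9 + n))
2882/49367 + Q(Y(4))/(-1879 + 14597) = 2882/49367 + (((½)/4)*(-9 + (½)/4))/(-1879 + 14597) = 2882*(1/49367) + (((½)*(¼))*(-9 + (½)*(¼)))/12718 = 2882/49367 + ((-9 + ⅛)/8)*(1/12718) = 2882/49367 + ((⅛)*(-71/8))*(1/12718) = 2882/49367 - 71/64*1/12718 = 2882/49367 - 71/813952 = 2342304607/40182368384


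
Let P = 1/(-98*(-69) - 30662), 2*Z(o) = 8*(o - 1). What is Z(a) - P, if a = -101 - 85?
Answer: -17877199/23900 ≈ -748.00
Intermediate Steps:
a = -186
Z(o) = -4 + 4*o (Z(o) = (8*(o - 1))/2 = (8*(-1 + o))/2 = (-8 + 8*o)/2 = -4 + 4*o)
P = -1/23900 (P = 1/(6762 - 30662) = 1/(-23900) = -1/23900 ≈ -4.1841e-5)
Z(a) - P = (-4 + 4*(-186)) - 1*(-1/23900) = (-4 - 744) + 1/23900 = -748 + 1/23900 = -17877199/23900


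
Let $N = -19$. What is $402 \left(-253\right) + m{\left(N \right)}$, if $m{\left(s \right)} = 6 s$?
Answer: $-101820$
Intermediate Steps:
$402 \left(-253\right) + m{\left(N \right)} = 402 \left(-253\right) + 6 \left(-19\right) = -101706 - 114 = -101820$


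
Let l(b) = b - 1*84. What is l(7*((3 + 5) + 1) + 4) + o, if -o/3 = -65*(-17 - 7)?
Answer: -4697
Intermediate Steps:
o = -4680 (o = -(-195)*(-17 - 7) = -(-195)*(-24) = -3*1560 = -4680)
l(b) = -84 + b (l(b) = b - 84 = -84 + b)
l(7*((3 + 5) + 1) + 4) + o = (-84 + (7*((3 + 5) + 1) + 4)) - 4680 = (-84 + (7*(8 + 1) + 4)) - 4680 = (-84 + (7*9 + 4)) - 4680 = (-84 + (63 + 4)) - 4680 = (-84 + 67) - 4680 = -17 - 4680 = -4697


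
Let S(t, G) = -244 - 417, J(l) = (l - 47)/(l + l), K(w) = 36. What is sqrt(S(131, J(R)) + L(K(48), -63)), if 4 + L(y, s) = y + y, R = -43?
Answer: I*sqrt(593) ≈ 24.352*I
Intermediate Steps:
J(l) = (-47 + l)/(2*l) (J(l) = (-47 + l)/((2*l)) = (-47 + l)*(1/(2*l)) = (-47 + l)/(2*l))
S(t, G) = -661
L(y, s) = -4 + 2*y (L(y, s) = -4 + (y + y) = -4 + 2*y)
sqrt(S(131, J(R)) + L(K(48), -63)) = sqrt(-661 + (-4 + 2*36)) = sqrt(-661 + (-4 + 72)) = sqrt(-661 + 68) = sqrt(-593) = I*sqrt(593)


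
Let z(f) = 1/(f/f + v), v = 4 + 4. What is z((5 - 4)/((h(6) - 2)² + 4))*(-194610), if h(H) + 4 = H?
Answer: -64870/3 ≈ -21623.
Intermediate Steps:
v = 8
h(H) = -4 + H
z(f) = ⅑ (z(f) = 1/(f/f + 8) = 1/(1 + 8) = 1/9 = ⅑)
z((5 - 4)/((h(6) - 2)² + 4))*(-194610) = (⅑)*(-194610) = -64870/3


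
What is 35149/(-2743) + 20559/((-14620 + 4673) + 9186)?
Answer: -83141726/2087423 ≈ -39.830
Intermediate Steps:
35149/(-2743) + 20559/((-14620 + 4673) + 9186) = 35149*(-1/2743) + 20559/(-9947 + 9186) = -35149/2743 + 20559/(-761) = -35149/2743 + 20559*(-1/761) = -35149/2743 - 20559/761 = -83141726/2087423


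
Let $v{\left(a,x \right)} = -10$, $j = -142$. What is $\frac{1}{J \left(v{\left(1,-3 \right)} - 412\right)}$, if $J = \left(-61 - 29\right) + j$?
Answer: $\frac{1}{97904} \approx 1.0214 \cdot 10^{-5}$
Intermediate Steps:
$J = -232$ ($J = \left(-61 - 29\right) - 142 = -90 - 142 = -232$)
$\frac{1}{J \left(v{\left(1,-3 \right)} - 412\right)} = \frac{1}{\left(-232\right) \left(-10 - 412\right)} = \frac{1}{\left(-232\right) \left(-422\right)} = \frac{1}{97904}$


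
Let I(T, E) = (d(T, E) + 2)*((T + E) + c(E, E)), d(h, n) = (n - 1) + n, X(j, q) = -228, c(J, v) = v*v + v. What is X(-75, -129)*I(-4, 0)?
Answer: 912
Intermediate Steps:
c(J, v) = v + v² (c(J, v) = v² + v = v + v²)
d(h, n) = -1 + 2*n (d(h, n) = (-1 + n) + n = -1 + 2*n)
I(T, E) = (1 + 2*E)*(E + T + E*(1 + E)) (I(T, E) = ((-1 + 2*E) + 2)*((T + E) + E*(1 + E)) = (1 + 2*E)*((E + T) + E*(1 + E)) = (1 + 2*E)*(E + T + E*(1 + E)))
X(-75, -129)*I(-4, 0) = -228*(-4 + 2*0 + 2*0³ + 5*0² + 2*0*(-4)) = -228*(-4 + 0 + 2*0 + 5*0 + 0) = -228*(-4 + 0 + 0 + 0 + 0) = -228*(-4) = 912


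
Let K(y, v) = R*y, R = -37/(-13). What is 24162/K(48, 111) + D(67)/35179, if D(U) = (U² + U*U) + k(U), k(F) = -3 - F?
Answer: 1844292597/10412984 ≈ 177.11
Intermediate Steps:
D(U) = -3 - U + 2*U² (D(U) = (U² + U*U) + (-3 - U) = (U² + U²) + (-3 - U) = 2*U² + (-3 - U) = -3 - U + 2*U²)
R = 37/13 (R = -37*(-1/13) = 37/13 ≈ 2.8462)
K(y, v) = 37*y/13
24162/K(48, 111) + D(67)/35179 = 24162/(((37/13)*48)) + (-3 - 1*67 + 2*67²)/35179 = 24162/(1776/13) + (-3 - 67 + 2*4489)*(1/35179) = 24162*(13/1776) + (-3 - 67 + 8978)*(1/35179) = 52351/296 + 8908*(1/35179) = 52351/296 + 8908/35179 = 1844292597/10412984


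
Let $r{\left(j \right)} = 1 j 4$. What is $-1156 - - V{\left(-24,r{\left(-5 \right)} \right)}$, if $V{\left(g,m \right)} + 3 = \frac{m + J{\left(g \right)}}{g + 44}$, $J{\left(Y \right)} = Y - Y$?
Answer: $-1160$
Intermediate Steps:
$J{\left(Y \right)} = 0$
$r{\left(j \right)} = 4 j$ ($r{\left(j \right)} = j 4 = 4 j$)
$V{\left(g,m \right)} = -3 + \frac{m}{44 + g}$ ($V{\left(g,m \right)} = -3 + \frac{m + 0}{g + 44} = -3 + \frac{m}{44 + g}$)
$-1156 - - V{\left(-24,r{\left(-5 \right)} \right)} = -1156 - - \frac{-132 + 4 \left(-5\right) - -72}{44 - 24} = -1156 - - \frac{-132 - 20 + 72}{20} = -1156 - - \frac{-80}{20} = -1156 - \left(-1\right) \left(-4\right) = -1156 - 4 = -1160$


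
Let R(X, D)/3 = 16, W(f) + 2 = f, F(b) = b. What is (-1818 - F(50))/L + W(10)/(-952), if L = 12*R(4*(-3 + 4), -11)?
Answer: -55717/17136 ≈ -3.2515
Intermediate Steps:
W(f) = -2 + f
R(X, D) = 48 (R(X, D) = 3*16 = 48)
L = 576 (L = 12*48 = 576)
(-1818 - F(50))/L + W(10)/(-952) = (-1818 - 1*50)/576 + (-2 + 10)/(-952) = (-1818 - 50)*(1/576) + 8*(-1/952) = -1868*1/576 - 1/119 = -467/144 - 1/119 = -55717/17136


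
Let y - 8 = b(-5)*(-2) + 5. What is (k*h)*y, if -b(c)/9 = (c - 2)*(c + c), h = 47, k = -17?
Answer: -1017127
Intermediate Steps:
b(c) = -18*c*(-2 + c) (b(c) = -9*(c - 2)*(c + c) = -9*(-2 + c)*2*c = -18*c*(-2 + c))
y = 1273 (y = 8 + ((18*(-5)*(2 - 1*(-5)))*(-2) + 5) = 8 + ((18*(-5)*(2 + 5))*(-2) + 5) = 8 + ((18*(-5)*7)*(-2) + 5) = 8 + (-630*(-2) + 5) = 8 + (1260 + 5) = 8 + 1265 = 1273)
(k*h)*y = -17*47*1273 = -799*1273 = -1017127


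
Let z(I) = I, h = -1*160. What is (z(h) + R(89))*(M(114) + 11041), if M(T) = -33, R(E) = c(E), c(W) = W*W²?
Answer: 7758537472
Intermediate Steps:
h = -160
c(W) = W³
R(E) = E³
(z(h) + R(89))*(M(114) + 11041) = (-160 + 89³)*(-33 + 11041) = (-160 + 704969)*11008 = 704809*11008 = 7758537472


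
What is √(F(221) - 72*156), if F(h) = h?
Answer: 11*I*√91 ≈ 104.93*I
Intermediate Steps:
√(F(221) - 72*156) = √(221 - 72*156) = √(221 - 11232) = √(-11011) = 11*I*√91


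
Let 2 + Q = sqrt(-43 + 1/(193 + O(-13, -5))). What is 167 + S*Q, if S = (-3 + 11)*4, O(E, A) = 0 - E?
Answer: 103 + 16*I*sqrt(1824542)/103 ≈ 103.0 + 209.83*I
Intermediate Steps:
O(E, A) = -E
S = 32 (S = 8*4 = 32)
Q = -2 + I*sqrt(1824542)/206 (Q = -2 + sqrt(-43 + 1/(193 - 1*(-13))) = -2 + sqrt(-43 + 1/(193 + 13)) = -2 + sqrt(-43 + 1/206) = -2 + sqrt(-8857/206) = -2 + I*sqrt(1824542)/206 ≈ -2.0 + 6.5571*I)
167 + S*Q = 167 + 32*(-2 + I*sqrt(1824542)/206) = 167 + (-64 + 16*I*sqrt(1824542)/103) = 103 + 16*I*sqrt(1824542)/103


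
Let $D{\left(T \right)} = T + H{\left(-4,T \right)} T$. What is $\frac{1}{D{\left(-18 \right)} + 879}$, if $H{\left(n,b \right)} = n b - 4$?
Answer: $- \frac{1}{363} \approx -0.0027548$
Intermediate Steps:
$H{\left(n,b \right)} = -4 + b n$ ($H{\left(n,b \right)} = b n - 4 = -4 + b n$)
$D{\left(T \right)} = T + T \left(-4 - 4 T\right)$ ($D{\left(T \right)} = T + \left(-4 + T \left(-4\right)\right) T = T + \left(-4 - 4 T\right) T = T + T \left(-4 - 4 T\right)$)
$\frac{1}{D{\left(-18 \right)} + 879} = \frac{1}{- 18 \left(-3 - -72\right) + 879} = \frac{1}{- 18 \left(-3 + 72\right) + 879} = \frac{1}{\left(-18\right) 69 + 879} = \frac{1}{-1242 + 879} = \frac{1}{-363} = - \frac{1}{363}$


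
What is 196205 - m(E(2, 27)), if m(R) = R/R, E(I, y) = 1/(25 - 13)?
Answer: 196204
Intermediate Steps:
E(I, y) = 1/12
m(R) = 1
196205 - m(E(2, 27)) = 196205 - 1*1 = 196205 - 1 = 196204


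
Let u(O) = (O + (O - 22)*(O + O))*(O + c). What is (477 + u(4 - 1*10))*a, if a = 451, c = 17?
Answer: 1852257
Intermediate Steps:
u(O) = (17 + O)*(O + 2*O*(-22 + O)) (u(O) = (O + (O - 22)*(O + O))*(O + 17) = (O + (-22 + O)*(2*O))*(17 + O) = (O + 2*O*(-22 + O))*(17 + O) = (17 + O)*(O + 2*O*(-22 + O)))
(477 + u(4 - 1*10))*a = (477 + (4 - 1*10)*(-731 - 9*(4 - 1*10) + 2*(4 - 1*10)**2))*451 = (477 + (4 - 10)*(-731 - 9*(4 - 10) + 2*(4 - 10)**2))*451 = (477 - 6*(-731 - 9*(-6) + 2*(-6)**2))*451 = (477 - 6*(-731 + 54 + 2*36))*451 = (477 - 6*(-731 + 54 + 72))*451 = (477 - 6*(-605))*451 = (477 + 3630)*451 = 4107*451 = 1852257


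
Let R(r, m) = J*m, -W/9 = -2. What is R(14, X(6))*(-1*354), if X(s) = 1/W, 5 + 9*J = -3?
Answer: 472/27 ≈ 17.481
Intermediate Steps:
J = -8/9 (J = -5/9 + (1/9)*(-3) = -5/9 - 1/3 = -8/9 ≈ -0.88889)
W = 18 (W = -9*(-2) = 18)
X(s) = 1/18
R(r, m) = -8*m/9
R(14, X(6))*(-1*354) = (-8/9*1/18)*(-1*354) = -4/81*(-354) = 472/27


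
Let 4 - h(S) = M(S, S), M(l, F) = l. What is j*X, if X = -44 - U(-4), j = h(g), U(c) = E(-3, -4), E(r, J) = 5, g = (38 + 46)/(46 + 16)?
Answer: -4018/31 ≈ -129.61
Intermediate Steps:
g = 42/31 (g = 84/62 = 84*(1/62) = 42/31 ≈ 1.3548)
U(c) = 5
h(S) = 4 - S
j = 82/31 (j = 4 - 1*42/31 = 4 - 42/31 = 82/31 ≈ 2.6452)
X = -49 (X = -44 - 1*5 = -44 - 5 = -49)
j*X = (82/31)*(-49) = -4018/31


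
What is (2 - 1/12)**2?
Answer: 529/144 ≈ 3.6736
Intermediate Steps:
(2 - 1/12)**2 = (23/12)**2 = 529/144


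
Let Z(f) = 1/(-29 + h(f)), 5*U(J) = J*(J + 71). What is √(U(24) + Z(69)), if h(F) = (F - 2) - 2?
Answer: √16417/6 ≈ 21.355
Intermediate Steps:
h(F) = -4 + F (h(F) = (-2 + F) - 2 = -4 + F)
U(J) = J*(71 + J)/5 (U(J) = (J*(J + 71))/5 = (J*(71 + J))/5 = J*(71 + J)/5)
Z(f) = 1/(-33 + f) (Z(f) = 1/(-29 + (-4 + f)) = 1/(-33 + f))
√(U(24) + Z(69)) = √((⅕)*24*(71 + 24) + 1/(-33 + 69)) = √((⅕)*24*95 + 1/36) = √(456 + 1/36) = √(16417/36) = √16417/6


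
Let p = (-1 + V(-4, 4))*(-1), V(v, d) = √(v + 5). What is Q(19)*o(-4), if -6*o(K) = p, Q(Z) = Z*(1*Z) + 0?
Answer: 0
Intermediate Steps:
V(v, d) = √(5 + v)
p = 0 (p = (-1 + √(5 - 4))*(-1) = (-1 + √1)*(-1) = (-1 + 1)*(-1) = 0*(-1) = 0)
Q(Z) = Z² (Q(Z) = Z*Z + 0 = Z² + 0 = Z²)
o(K) = 0 (o(K) = -⅙*0 = 0)
Q(19)*o(-4) = 19²*0 = 361*0 = 0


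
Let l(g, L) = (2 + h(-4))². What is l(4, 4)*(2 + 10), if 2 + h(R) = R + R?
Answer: 768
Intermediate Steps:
h(R) = -2 + 2*R (h(R) = -2 + (R + R) = -2 + 2*R)
l(g, L) = 64 (l(g, L) = (2 + (-2 + 2*(-4)))² = (2 + (-2 - 8))² = (2 - 10)² = (-8)² = 64)
l(4, 4)*(2 + 10) = 64*(2 + 10) = 64*12 = 768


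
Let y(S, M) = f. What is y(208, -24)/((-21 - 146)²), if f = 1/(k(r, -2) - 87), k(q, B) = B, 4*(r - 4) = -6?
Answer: -1/2482121 ≈ -4.0288e-7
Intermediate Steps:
r = 5/2 (r = 4 + (¼)*(-6) = 4 - 3/2 = 5/2 ≈ 2.5000)
f = -1/89 (f = 1/(-2 - 87) = 1/(-89) = -1/89 ≈ -0.011236)
y(S, M) = -1/89
y(208, -24)/((-21 - 146)²) = -1/(89*(-21 - 146)²) = -1/(89*((-167)²)) = -1/89/27889 = -1/89*1/27889 = -1/2482121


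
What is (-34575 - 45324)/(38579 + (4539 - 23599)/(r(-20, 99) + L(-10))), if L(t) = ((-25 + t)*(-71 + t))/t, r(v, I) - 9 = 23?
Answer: -13396399/6481119 ≈ -2.0670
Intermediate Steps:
r(v, I) = 32 (r(v, I) = 9 + 23 = 32)
L(t) = (-71 + t)*(-25 + t)/t (L(t) = ((-71 + t)*(-25 + t))/t = (-71 + t)*(-25 + t)/t)
(-34575 - 45324)/(38579 + (4539 - 23599)/(r(-20, 99) + L(-10))) = (-34575 - 45324)/(38579 + (4539 - 23599)/(32 + (-96 - 10 + 1775/(-10)))) = -79899/(38579 - 19060/(32 + (-96 - 10 + 1775*(-⅒)))) = -79899/(38579 - 19060/(32 + (-96 - 10 - 355/2))) = -79899/(38579 - 19060/(32 - 567/2)) = -79899/(38579 - 19060/(-503/2)) = -79899/(38579 - 19060*(-2/503)) = -79899/(38579 + 38120/503) = -79899/19443357/503 = -79899*503/19443357 = -13396399/6481119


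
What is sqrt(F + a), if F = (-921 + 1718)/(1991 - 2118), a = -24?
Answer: I*sqrt(488315)/127 ≈ 5.5023*I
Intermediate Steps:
F = -797/127 (F = 797/(-127) = 797*(-1/127) = -797/127 ≈ -6.2756)
sqrt(F + a) = sqrt(-797/127 - 24) = sqrt(-3845/127) = I*sqrt(488315)/127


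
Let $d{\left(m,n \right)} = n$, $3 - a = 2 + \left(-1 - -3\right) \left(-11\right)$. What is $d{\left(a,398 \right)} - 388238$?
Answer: $-387840$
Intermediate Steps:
$a = 23$ ($a = 3 - \left(2 + \left(-1 - -3\right) \left(-11\right)\right) = 3 - \left(2 + \left(-1 + 3\right) \left(-11\right)\right) = 3 - \left(2 + 2 \left(-11\right)\right) = 3 - \left(2 - 22\right) = 3 - -20 = 3 + 20 = 23$)
$d{\left(a,398 \right)} - 388238 = 398 - 388238 = -387840$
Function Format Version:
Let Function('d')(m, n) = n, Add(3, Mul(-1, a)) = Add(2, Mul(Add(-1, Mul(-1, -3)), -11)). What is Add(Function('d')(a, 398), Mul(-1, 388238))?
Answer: -387840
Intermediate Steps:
a = 23 (a = Add(3, Mul(-1, Add(2, Mul(Add(-1, Mul(-1, -3)), -11)))) = Add(3, Mul(-1, Add(2, Mul(Add(-1, 3), -11)))) = Add(3, Mul(-1, Add(2, Mul(2, -11)))) = Add(3, Mul(-1, Add(2, -22))) = Add(3, Mul(-1, -20)) = Add(3, 20) = 23)
Add(Function('d')(a, 398), Mul(-1, 388238)) = Add(398, Mul(-1, 388238)) = Add(398, -388238) = -387840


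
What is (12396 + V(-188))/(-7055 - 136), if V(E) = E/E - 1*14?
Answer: -12383/7191 ≈ -1.7220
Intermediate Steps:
V(E) = -13 (V(E) = 1 - 14 = -13)
(12396 + V(-188))/(-7055 - 136) = (12396 - 13)/(-7055 - 136) = 12383/(-7191) = 12383*(-1/7191) = -12383/7191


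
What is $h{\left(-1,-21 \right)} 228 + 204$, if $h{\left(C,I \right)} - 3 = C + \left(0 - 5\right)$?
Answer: $-480$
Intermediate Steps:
$h{\left(C,I \right)} = -2 + C$ ($h{\left(C,I \right)} = 3 + \left(C + \left(0 - 5\right)\right) = 3 + \left(C - 5\right) = 3 + \left(-5 + C\right) = -2 + C$)
$h{\left(-1,-21 \right)} 228 + 204 = \left(-2 - 1\right) 228 + 204 = \left(-3\right) 228 + 204 = -684 + 204 = -480$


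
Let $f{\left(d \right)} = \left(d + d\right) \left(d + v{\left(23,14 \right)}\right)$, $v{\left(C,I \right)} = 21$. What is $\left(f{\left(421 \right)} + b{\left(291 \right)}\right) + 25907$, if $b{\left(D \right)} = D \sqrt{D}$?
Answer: $398071 + 291 \sqrt{291} \approx 4.0304 \cdot 10^{5}$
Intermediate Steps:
$b{\left(D \right)} = D^{\frac{3}{2}}$
$f{\left(d \right)} = 2 d \left(21 + d\right)$ ($f{\left(d \right)} = \left(d + d\right) \left(d + 21\right) = 2 d \left(21 + d\right)$)
$\left(f{\left(421 \right)} + b{\left(291 \right)}\right) + 25907 = \left(2 \cdot 421 \left(21 + 421\right) + 291^{\frac{3}{2}}\right) + 25907 = \left(2 \cdot 421 \cdot 442 + 291 \sqrt{291}\right) + 25907 = \left(372164 + 291 \sqrt{291}\right) + 25907 = 398071 + 291 \sqrt{291}$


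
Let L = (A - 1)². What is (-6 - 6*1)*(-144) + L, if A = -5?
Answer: 1764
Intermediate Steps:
L = 36 (L = (-5 - 1)² = (-6)² = 36)
(-6 - 6*1)*(-144) + L = (-6 - 6*1)*(-144) + 36 = (-6 - 6)*(-144) + 36 = -12*(-144) + 36 = 1728 + 36 = 1764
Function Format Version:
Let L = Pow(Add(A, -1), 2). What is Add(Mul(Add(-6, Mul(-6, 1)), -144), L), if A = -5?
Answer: 1764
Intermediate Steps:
L = 36 (L = Pow(Add(-5, -1), 2) = Pow(-6, 2) = 36)
Add(Mul(Add(-6, Mul(-6, 1)), -144), L) = Add(Mul(Add(-6, Mul(-6, 1)), -144), 36) = Add(Mul(Add(-6, -6), -144), 36) = Add(Mul(-12, -144), 36) = Add(1728, 36) = 1764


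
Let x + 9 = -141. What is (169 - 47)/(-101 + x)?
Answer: -122/251 ≈ -0.48606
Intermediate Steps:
x = -150 (x = -9 - 141 = -150)
(169 - 47)/(-101 + x) = (169 - 47)/(-101 - 150) = 122/(-251) = 122*(-1/251) = -122/251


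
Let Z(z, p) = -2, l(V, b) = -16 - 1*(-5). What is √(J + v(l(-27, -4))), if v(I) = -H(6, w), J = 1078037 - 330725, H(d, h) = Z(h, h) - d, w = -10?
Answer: 2*√186830 ≈ 864.48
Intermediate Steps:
l(V, b) = -11 (l(V, b) = -16 + 5 = -11)
H(d, h) = -2 - d
J = 747312
v(I) = 8 (v(I) = -(-2 - 1*6) = -(-2 - 6) = -1*(-8) = 8)
√(J + v(l(-27, -4))) = √(747312 + 8) = √747320 = 2*√186830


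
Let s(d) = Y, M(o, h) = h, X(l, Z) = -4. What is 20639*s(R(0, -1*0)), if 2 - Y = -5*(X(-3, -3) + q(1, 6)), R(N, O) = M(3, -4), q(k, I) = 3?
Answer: -61917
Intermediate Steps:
R(N, O) = -4
Y = -3 (Y = 2 - (-5)*(-4 + 3) = 2 - (-5)*(-1) = 2 - 1*5 = 2 - 5 = -3)
s(d) = -3
20639*s(R(0, -1*0)) = 20639*(-3) = -61917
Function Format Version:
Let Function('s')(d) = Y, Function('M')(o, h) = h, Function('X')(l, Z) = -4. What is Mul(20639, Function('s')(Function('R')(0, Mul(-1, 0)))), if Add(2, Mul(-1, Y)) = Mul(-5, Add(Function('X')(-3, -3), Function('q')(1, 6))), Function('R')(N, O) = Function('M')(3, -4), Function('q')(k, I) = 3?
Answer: -61917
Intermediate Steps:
Function('R')(N, O) = -4
Y = -3 (Y = Add(2, Mul(-1, Mul(-5, Add(-4, 3)))) = Add(2, Mul(-1, Mul(-5, -1))) = Add(2, Mul(-1, 5)) = Add(2, -5) = -3)
Function('s')(d) = -3
Mul(20639, Function('s')(Function('R')(0, Mul(-1, 0)))) = Mul(20639, -3) = -61917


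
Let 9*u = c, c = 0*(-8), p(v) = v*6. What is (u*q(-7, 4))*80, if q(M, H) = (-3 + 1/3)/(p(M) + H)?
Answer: 0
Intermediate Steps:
p(v) = 6*v
q(M, H) = -8/(3*(H + 6*M)) (q(M, H) = (-3 + 1/3)/(6*M + H) = (-3 + 1/3)/(H + 6*M) = -8/(3*(H + 6*M)))
c = 0
u = 0 (u = (1/9)*0 = 0)
(u*q(-7, 4))*80 = (0*(-8/(3*4 + 18*(-7))))*80 = (0*(-8/(12 - 126)))*80 = (0*(-8/(-114)))*80 = (0*(-8*(-1/114)))*80 = (0*(4/57))*80 = 0*80 = 0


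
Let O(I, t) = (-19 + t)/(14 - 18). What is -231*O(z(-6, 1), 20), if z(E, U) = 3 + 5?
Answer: 231/4 ≈ 57.750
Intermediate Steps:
z(E, U) = 8
O(I, t) = 19/4 - t/4 (O(I, t) = (-19 + t)/(-4) = (-19 + t)*(-¼) = 19/4 - t/4)
-231*O(z(-6, 1), 20) = -231*(19/4 - ¼*20) = -231*(19/4 - 5) = -231*(-¼) = 231/4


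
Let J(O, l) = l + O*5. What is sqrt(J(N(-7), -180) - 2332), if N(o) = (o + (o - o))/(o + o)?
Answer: I*sqrt(10038)/2 ≈ 50.095*I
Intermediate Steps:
N(o) = 1/2 (N(o) = (o + 0)/((2*o)) = o*(1/(2*o)) = 1/2)
J(O, l) = l + 5*O
sqrt(J(N(-7), -180) - 2332) = sqrt((-180 + 5*(1/2)) - 2332) = sqrt((-180 + 5/2) - 2332) = sqrt(-355/2 - 2332) = sqrt(-5019/2) = I*sqrt(10038)/2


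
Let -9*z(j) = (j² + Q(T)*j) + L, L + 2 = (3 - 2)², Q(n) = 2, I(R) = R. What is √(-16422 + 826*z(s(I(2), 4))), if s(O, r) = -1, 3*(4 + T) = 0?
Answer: I*√146146/3 ≈ 127.43*I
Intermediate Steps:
T = -4 (T = -4 + (⅓)*0 = -4 + 0 = -4)
L = -1 (L = -2 + (3 - 2)² = -2 + 1² = -2 + 1 = -1)
z(j) = ⅑ - 2*j/9 - j²/9 (z(j) = -((j² + 2*j) - 1)/9 = -(-1 + j² + 2*j)/9 = ⅑ - 2*j/9 - j²/9)
√(-16422 + 826*z(s(I(2), 4))) = √(-16422 + 826*(⅑ - 2/9*(-1) - ⅑*(-1)²)) = √(-16422 + 826*(⅑ + 2/9 - ⅑*1)) = √(-16422 + 826*(⅑ + 2/9 - ⅑)) = √(-16422 + 826*(2/9)) = √(-16422 + 1652/9) = √(-146146/9) = I*√146146/3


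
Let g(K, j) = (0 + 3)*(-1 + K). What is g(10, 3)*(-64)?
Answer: -1728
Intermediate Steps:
g(K, j) = -3 + 3*K (g(K, j) = 3*(-1 + K) = -3 + 3*K)
g(10, 3)*(-64) = (-3 + 3*10)*(-64) = (-3 + 30)*(-64) = 27*(-64) = -1728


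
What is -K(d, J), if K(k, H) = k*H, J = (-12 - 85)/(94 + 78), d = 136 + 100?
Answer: 5723/43 ≈ 133.09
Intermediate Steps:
d = 236
J = -97/172 ≈ -0.56395
K(k, H) = H*k
-K(d, J) = -(-97)*236/172 = -1*(-5723/43) = 5723/43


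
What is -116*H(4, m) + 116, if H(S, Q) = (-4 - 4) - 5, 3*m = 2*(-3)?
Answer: 1624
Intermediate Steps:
m = -2 (m = (2*(-3))/3 = (⅓)*(-6) = -2)
H(S, Q) = -13 (H(S, Q) = -8 - 5 = -13)
-116*H(4, m) + 116 = -116*(-13) + 116 = 1508 + 116 = 1624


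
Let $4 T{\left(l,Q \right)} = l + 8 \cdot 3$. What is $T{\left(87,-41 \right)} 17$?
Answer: $\frac{1887}{4} \approx 471.75$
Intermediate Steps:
$T{\left(l,Q \right)} = 6 + \frac{l}{4}$ ($T{\left(l,Q \right)} = \frac{l + 8 \cdot 3}{4} = \frac{l + 24}{4} = \frac{24 + l}{4} = 6 + \frac{l}{4}$)
$T{\left(87,-41 \right)} 17 = \left(6 + \frac{1}{4} \cdot 87\right) 17 = \left(6 + \frac{87}{4}\right) 17 = \frac{111}{4} \cdot 17 = \frac{1887}{4}$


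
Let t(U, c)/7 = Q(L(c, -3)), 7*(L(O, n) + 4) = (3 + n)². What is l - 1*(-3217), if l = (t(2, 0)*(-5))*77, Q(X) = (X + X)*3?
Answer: 67897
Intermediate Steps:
L(O, n) = -4 + (3 + n)²/7
Q(X) = 6*X (Q(X) = (2*X)*3 = 6*X)
t(U, c) = -168 (t(U, c) = 7*(6*(-4 + (3 - 3)²/7)) = 7*(6*(-4 + (⅐)*0²)) = 7*(6*(-4 + (⅐)*0)) = 7*(6*(-4 + 0)) = 7*(6*(-4)) = 7*(-24) = -168)
l = 64680 (l = -168*(-5)*77 = 840*77 = 64680)
l - 1*(-3217) = 64680 - 1*(-3217) = 64680 + 3217 = 67897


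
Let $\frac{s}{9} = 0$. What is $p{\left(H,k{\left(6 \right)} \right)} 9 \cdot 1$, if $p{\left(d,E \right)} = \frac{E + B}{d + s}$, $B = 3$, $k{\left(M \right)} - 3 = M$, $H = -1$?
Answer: $-108$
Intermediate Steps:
$k{\left(M \right)} = 3 + M$
$s = 0$ ($s = 9 \cdot 0 = 0$)
$p{\left(d,E \right)} = \frac{3 + E}{d}$ ($p{\left(d,E \right)} = \frac{E + 3}{d + 0} = \frac{3 + E}{d}$)
$p{\left(H,k{\left(6 \right)} \right)} 9 \cdot 1 = \frac{3 + \left(3 + 6\right)}{-1} \cdot 9 \cdot 1 = - (3 + 9) 9 \cdot 1 = \left(-1\right) 12 \cdot 9 \cdot 1 = \left(-12\right) 9 \cdot 1 = \left(-108\right) 1 = -108$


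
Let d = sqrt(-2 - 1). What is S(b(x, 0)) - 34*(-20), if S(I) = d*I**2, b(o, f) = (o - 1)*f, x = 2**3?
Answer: 680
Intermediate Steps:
x = 8
d = I*sqrt(3) (d = sqrt(-3) = I*sqrt(3) ≈ 1.732*I)
b(o, f) = f*(-1 + o) (b(o, f) = (-1 + o)*f = f*(-1 + o))
S(I) = I*sqrt(3)*I**2 (S(I) = (I*sqrt(3))*I**2 = I*sqrt(3)*I**2)
S(b(x, 0)) - 34*(-20) = I*sqrt(3)*(0*(-1 + 8))**2 - 34*(-20) = I*sqrt(3)*(0*7)**2 + 680 = I*sqrt(3)*0**2 + 680 = I*sqrt(3)*0 + 680 = 0 + 680 = 680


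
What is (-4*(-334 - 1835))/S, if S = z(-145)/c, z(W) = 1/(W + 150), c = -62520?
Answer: -2712117600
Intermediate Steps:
z(W) = 1/(150 + W)
S = -1/312600 (S = 1/((150 - 145)*(-62520)) = -1/62520/5 = (1/5)*(-1/62520) = -1/312600 ≈ -3.1990e-6)
(-4*(-334 - 1835))/S = (-4*(-334 - 1835))/(-1/312600) = -4*(-2169)*(-312600) = 8676*(-312600) = -2712117600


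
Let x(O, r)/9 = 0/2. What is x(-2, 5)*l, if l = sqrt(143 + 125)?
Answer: 0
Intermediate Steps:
x(O, r) = 0 (x(O, r) = 9*(0/2) = 9*(0*(1/2)) = 9*0 = 0)
l = 2*sqrt(67) (l = sqrt(268) = 2*sqrt(67) ≈ 16.371)
x(-2, 5)*l = 0*(2*sqrt(67)) = 0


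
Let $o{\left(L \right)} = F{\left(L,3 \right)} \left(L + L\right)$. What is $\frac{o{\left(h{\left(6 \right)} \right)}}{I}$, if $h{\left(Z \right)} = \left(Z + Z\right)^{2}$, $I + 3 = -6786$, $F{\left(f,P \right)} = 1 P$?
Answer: $- \frac{288}{2263} \approx -0.12726$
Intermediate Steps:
$F{\left(f,P \right)} = P$
$I = -6789$ ($I = -3 - 6786 = -6789$)
$h{\left(Z \right)} = 4 Z^{2}$ ($h{\left(Z \right)} = \left(2 Z\right)^{2} = 4 Z^{2}$)
$o{\left(L \right)} = 6 L$ ($o{\left(L \right)} = 3 \left(L + L\right) = 3 \cdot 2 L = 6 L$)
$\frac{o{\left(h{\left(6 \right)} \right)}}{I} = \frac{6 \cdot 4 \cdot 6^{2}}{-6789} = 6 \cdot 4 \cdot 36 \left(- \frac{1}{6789}\right) = 6 \cdot 144 \left(- \frac{1}{6789}\right) = 864 \left(- \frac{1}{6789}\right) = - \frac{288}{2263}$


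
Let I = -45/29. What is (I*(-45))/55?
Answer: 405/319 ≈ 1.2696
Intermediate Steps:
I = -45/29 (I = -45*1/29 = -45/29 ≈ -1.5517)
(I*(-45))/55 = -45/29*(-45)/55 = (2025/29)*(1/55) = 405/319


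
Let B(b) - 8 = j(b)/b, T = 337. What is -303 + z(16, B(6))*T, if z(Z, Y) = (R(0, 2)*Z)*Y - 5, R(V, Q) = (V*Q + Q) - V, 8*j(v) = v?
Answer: 85632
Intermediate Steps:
j(v) = v/8
R(V, Q) = Q - V + Q*V (R(V, Q) = (Q*V + Q) - V = (Q + Q*V) - V = Q - V + Q*V)
B(b) = 65/8 (B(b) = 8 + (b/8)/b = 8 + 1/8 = 65/8)
z(Z, Y) = -5 + 2*Y*Z (z(Z, Y) = ((2 - 1*0 + 2*0)*Z)*Y - 5 = ((2 + 0 + 0)*Z)*Y - 5 = (2*Z)*Y - 5 = 2*Y*Z - 5 = -5 + 2*Y*Z)
-303 + z(16, B(6))*T = -303 + (-5 + 2*(65/8)*16)*337 = -303 + (-5 + 260)*337 = -303 + 255*337 = -303 + 85935 = 85632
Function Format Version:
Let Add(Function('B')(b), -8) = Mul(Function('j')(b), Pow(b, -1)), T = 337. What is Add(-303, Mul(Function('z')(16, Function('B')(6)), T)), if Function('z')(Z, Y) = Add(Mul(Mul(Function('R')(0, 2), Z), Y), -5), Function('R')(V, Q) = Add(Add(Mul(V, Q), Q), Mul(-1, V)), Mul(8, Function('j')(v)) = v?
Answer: 85632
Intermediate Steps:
Function('j')(v) = Mul(Rational(1, 8), v)
Function('R')(V, Q) = Add(Q, Mul(-1, V), Mul(Q, V)) (Function('R')(V, Q) = Add(Add(Mul(Q, V), Q), Mul(-1, V)) = Add(Add(Q, Mul(Q, V)), Mul(-1, V)) = Add(Q, Mul(-1, V), Mul(Q, V)))
Function('B')(b) = Rational(65, 8) (Function('B')(b) = Add(8, Mul(Mul(Rational(1, 8), b), Pow(b, -1))) = Add(8, Rational(1, 8)) = Rational(65, 8))
Function('z')(Z, Y) = Add(-5, Mul(2, Y, Z)) (Function('z')(Z, Y) = Add(Mul(Mul(Add(2, Mul(-1, 0), Mul(2, 0)), Z), Y), -5) = Add(Mul(Mul(Add(2, 0, 0), Z), Y), -5) = Add(Mul(Mul(2, Z), Y), -5) = Add(Mul(2, Y, Z), -5) = Add(-5, Mul(2, Y, Z)))
Add(-303, Mul(Function('z')(16, Function('B')(6)), T)) = Add(-303, Mul(Add(-5, Mul(2, Rational(65, 8), 16)), 337)) = Add(-303, Mul(Add(-5, 260), 337)) = Add(-303, Mul(255, 337)) = Add(-303, 85935) = 85632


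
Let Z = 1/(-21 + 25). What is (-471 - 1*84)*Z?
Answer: -555/4 ≈ -138.75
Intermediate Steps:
Z = 1/4 ≈ 0.25000
(-471 - 1*84)*Z = (-471 - 1*84)*(1/4) = (-471 - 84)*(1/4) = -555*1/4 = -555/4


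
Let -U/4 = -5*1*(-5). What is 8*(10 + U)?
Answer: -720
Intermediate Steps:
U = -100 (U = -4*(-5*1)*(-5) = -(-20)*(-5) = -4*25 = -100)
8*(10 + U) = 8*(10 - 100) = 8*(-90) = -720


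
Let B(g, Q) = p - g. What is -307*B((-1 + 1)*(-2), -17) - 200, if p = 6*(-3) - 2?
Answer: 5940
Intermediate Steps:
p = -20 (p = -18 - 2 = -20)
B(g, Q) = -20 - g
-307*B((-1 + 1)*(-2), -17) - 200 = -307*(-20 - (-1 + 1)*(-2)) - 200 = -307*(-20 - 0*(-2)) - 200 = -307*(-20 - 1*0) - 200 = -307*(-20 + 0) - 200 = -307*(-20) - 200 = 6140 - 200 = 5940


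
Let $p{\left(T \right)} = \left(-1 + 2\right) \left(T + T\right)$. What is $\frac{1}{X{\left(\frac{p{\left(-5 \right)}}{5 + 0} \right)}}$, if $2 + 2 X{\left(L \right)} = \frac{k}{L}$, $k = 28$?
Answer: $- \frac{1}{8} \approx -0.125$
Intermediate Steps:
$p{\left(T \right)} = 2 T$ ($p{\left(T \right)} = 1 \cdot 2 T = 2 T$)
$X{\left(L \right)} = -1 + \frac{14}{L}$ ($X{\left(L \right)} = -1 + \frac{28 \frac{1}{L}}{2} = -1 + \frac{14}{L}$)
$\frac{1}{X{\left(\frac{p{\left(-5 \right)}}{5 + 0} \right)}} = \frac{1}{\frac{1}{\frac{1}{5 + 0} \cdot 2 \left(-5\right)} \left(14 - \frac{2 \left(-5\right)}{5 + 0}\right)} = \frac{1}{\frac{1}{\frac{1}{5} \left(-10\right)} \left(14 - \frac{1}{5} \left(-10\right)\right)} = \frac{1}{\frac{1}{-2} \left(14 - -2\right)} = \frac{1}{\left(- \frac{1}{2}\right) \left(14 + 2\right)} = \frac{1}{\left(- \frac{1}{2}\right) 16} = \frac{1}{-8} = - \frac{1}{8}$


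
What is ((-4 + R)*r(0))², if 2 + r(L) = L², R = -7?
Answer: 484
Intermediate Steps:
r(L) = -2 + L²
((-4 + R)*r(0))² = ((-4 - 7)*(-2 + 0²))² = (-11*(-2 + 0))² = (-11*(-2))² = 22² = 484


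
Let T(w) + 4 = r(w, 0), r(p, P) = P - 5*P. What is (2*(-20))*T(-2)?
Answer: 160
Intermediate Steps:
r(p, P) = -4*P
T(w) = -4 (T(w) = -4 - 4*0 = -4 + 0 = -4)
(2*(-20))*T(-2) = (2*(-20))*(-4) = -40*(-4) = 160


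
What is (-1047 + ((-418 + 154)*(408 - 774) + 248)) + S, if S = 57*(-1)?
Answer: 95768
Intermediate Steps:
S = -57
(-1047 + ((-418 + 154)*(408 - 774) + 248)) + S = (-1047 + ((-418 + 154)*(408 - 774) + 248)) - 57 = (-1047 + (-264*(-366) + 248)) - 57 = (-1047 + (96624 + 248)) - 57 = (-1047 + 96872) - 57 = 95825 - 57 = 95768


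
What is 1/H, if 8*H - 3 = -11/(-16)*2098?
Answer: 64/11563 ≈ 0.0055349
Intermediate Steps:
H = 11563/64 (H = 3/8 + (-11/(-16)*2098)/8 = 3/8 + (-11*(-1/16)*2098)/8 = 3/8 + ((11/16)*2098)/8 = 3/8 + (1/8)*(11539/8) = 3/8 + 11539/64 = 11563/64 ≈ 180.67)
1/H = 1/(11563/64) = 64/11563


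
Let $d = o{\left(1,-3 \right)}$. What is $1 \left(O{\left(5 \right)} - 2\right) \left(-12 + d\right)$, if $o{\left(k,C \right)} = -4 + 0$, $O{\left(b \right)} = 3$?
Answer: $-16$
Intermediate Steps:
$o{\left(k,C \right)} = -4$
$d = -4$
$1 \left(O{\left(5 \right)} - 2\right) \left(-12 + d\right) = 1 \left(3 - 2\right) \left(-12 - 4\right) = 1 \cdot 1 \left(-16\right) = 1 \left(-16\right) = -16$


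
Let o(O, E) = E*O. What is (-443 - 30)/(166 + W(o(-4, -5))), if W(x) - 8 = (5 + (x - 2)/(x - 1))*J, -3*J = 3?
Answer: -8987/3193 ≈ -2.8146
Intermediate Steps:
J = -1 (J = -1/3*3 = -1)
W(x) = 3 - (-2 + x)/(-1 + x) (W(x) = 8 + (5 + (x - 2)/(x - 1))*(-1) = 8 + (5 + (-2 + x)/(-1 + x))*(-1) = 8 + (-5 - (-2 + x)/(-1 + x)) = 3 - (-2 + x)/(-1 + x))
(-443 - 30)/(166 + W(o(-4, -5))) = (-443 - 30)/(166 + (-1 + 2*(-5*(-4)))/(-1 - 5*(-4))) = -473/(166 + (-1 + 2*20)/(-1 + 20)) = -473/(166 + (-1 + 40)/19) = -473/(166 + (1/19)*39) = -473/(166 + 39/19) = -473/3193/19 = -473*19/3193 = -8987/3193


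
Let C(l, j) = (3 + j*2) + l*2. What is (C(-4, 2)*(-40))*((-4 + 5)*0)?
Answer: 0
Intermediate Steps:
C(l, j) = 3 + 2*j + 2*l (C(l, j) = (3 + 2*j) + 2*l = 3 + 2*j + 2*l)
(C(-4, 2)*(-40))*((-4 + 5)*0) = ((3 + 2*2 + 2*(-4))*(-40))*((-4 + 5)*0) = ((3 + 4 - 8)*(-40))*(1*0) = -1*(-40)*0 = 40*0 = 0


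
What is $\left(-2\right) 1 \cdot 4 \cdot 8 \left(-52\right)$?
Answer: $3328$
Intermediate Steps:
$\left(-2\right) 1 \cdot 4 \cdot 8 \left(-52\right) = \left(-2\right) 4 \left(-416\right) = \left(-8\right) \left(-416\right) = 3328$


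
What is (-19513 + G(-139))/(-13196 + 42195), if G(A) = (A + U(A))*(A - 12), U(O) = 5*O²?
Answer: -14585879/28999 ≈ -502.98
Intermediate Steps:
G(A) = (-12 + A)*(A + 5*A²) (G(A) = (A + 5*A²)*(A - 12) = (A + 5*A²)*(-12 + A) = (-12 + A)*(A + 5*A²))
(-19513 + G(-139))/(-13196 + 42195) = (-19513 - 139*(-12 - 59*(-139) + 5*(-139)²))/(-13196 + 42195) = (-19513 - 139*(-12 + 8201 + 5*19321))/28999 = (-19513 - 139*(-12 + 8201 + 96605))*(1/28999) = (-19513 - 139*104794)*(1/28999) = (-19513 - 14566366)*(1/28999) = -14585879*1/28999 = -14585879/28999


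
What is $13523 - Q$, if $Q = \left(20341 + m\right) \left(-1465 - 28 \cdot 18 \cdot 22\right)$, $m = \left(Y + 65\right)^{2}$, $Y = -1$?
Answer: $306771184$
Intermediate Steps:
$m = 4096$ ($m = \left(-1 + 65\right)^{2} = 64^{2} = 4096$)
$Q = -306757661$ ($Q = \left(20341 + 4096\right) \left(-1465 - 28 \cdot 18 \cdot 22\right) = 24437 \left(-1465 - 504 \cdot 22\right) = 24437 \left(-1465 - 11088\right) = 24437 \left(-12553\right) = -306757661$)
$13523 - Q = 13523 - -306757661 = 13523 + 306757661 = 306771184$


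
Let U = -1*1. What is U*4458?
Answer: -4458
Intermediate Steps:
U = -1
U*4458 = -1*4458 = -4458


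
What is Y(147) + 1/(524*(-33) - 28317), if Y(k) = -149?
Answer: -6795742/45609 ≈ -149.00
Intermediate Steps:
Y(147) + 1/(524*(-33) - 28317) = -149 + 1/(524*(-33) - 28317) = -149 + 1/(-17292 - 28317) = -149 + 1/(-45609) = -149 - 1/45609 = -6795742/45609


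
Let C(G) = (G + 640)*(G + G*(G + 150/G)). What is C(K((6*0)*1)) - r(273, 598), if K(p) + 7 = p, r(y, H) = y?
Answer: 121263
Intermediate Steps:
K(p) = -7 + p
C(G) = (640 + G)*(G + G*(G + 150/G))
C(K((6*0)*1)) - r(273, 598) = (96000 + (-7 + (6*0)*1)**3 + 641*(-7 + (6*0)*1)**2 + 790*(-7 + (6*0)*1)) - 1*273 = (96000 + (-7 + 0*1)**3 + 641*(-7 + 0*1)**2 + 790*(-7 + 0*1)) - 273 = (96000 + (-7 + 0)**3 + 641*(-7 + 0)**2 + 790*(-7 + 0)) - 273 = (96000 + (-7)**3 + 641*(-7)**2 + 790*(-7)) - 273 = (96000 - 343 + 641*49 - 5530) - 273 = (96000 - 343 + 31409 - 5530) - 273 = 121536 - 273 = 121263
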